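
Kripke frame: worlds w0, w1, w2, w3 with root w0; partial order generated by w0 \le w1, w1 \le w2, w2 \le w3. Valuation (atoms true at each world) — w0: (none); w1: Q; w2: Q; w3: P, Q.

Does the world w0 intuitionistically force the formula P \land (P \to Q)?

w0 \nVdash P \land (P \to Q) since w0 fails P.

No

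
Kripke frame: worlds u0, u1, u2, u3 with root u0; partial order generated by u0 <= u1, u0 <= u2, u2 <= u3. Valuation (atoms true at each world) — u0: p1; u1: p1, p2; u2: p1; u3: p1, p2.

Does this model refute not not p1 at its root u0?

u0 forces not not p1: no world accessible from u0 forces not p1.
So the root u0 forces not not p1; the model is not a countermodel.

No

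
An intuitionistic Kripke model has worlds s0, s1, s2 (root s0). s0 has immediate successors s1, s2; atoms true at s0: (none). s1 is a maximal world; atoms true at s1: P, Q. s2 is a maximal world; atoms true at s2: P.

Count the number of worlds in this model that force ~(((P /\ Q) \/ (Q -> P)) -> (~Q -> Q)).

s0: does not force it — s0 ||-/- ~(((P /\ Q) \/ (Q -> P)) -> (~Q -> Q)) since s1 is accessible from s0 and s1 ||- ((P /\ Q) \/ (Q -> P)) -> (~Q -> Q).
s1: does not force it — s1 ||-/- ~(((P /\ Q) \/ (Q -> P)) -> (~Q -> Q)) since s1 is accessible from s1 and s1 ||- ((P /\ Q) \/ (Q -> P)) -> (~Q -> Q).
s2: forces it.
Worlds forcing the formula: {s2}.

1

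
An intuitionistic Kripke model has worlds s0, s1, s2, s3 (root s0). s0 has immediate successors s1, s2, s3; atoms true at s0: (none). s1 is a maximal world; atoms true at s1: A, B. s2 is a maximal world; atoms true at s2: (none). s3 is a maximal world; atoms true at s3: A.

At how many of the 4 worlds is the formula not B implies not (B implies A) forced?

1

s0: does not force it — s0 does not force not B implies not (B implies A): at the accessible world s2, s2 forces not B but s2 does not force not (B implies A).
s1: forces it.
s2: does not force it.
s3: does not force it.
Worlds forcing the formula: {s1}.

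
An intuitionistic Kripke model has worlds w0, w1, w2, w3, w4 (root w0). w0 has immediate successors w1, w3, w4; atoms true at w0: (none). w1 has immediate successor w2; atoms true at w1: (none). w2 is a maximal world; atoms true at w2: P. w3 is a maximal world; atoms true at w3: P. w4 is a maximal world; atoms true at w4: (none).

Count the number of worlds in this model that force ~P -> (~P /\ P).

3

w0: does not force it — w0 ||-/- ~P -> (~P /\ P): at the accessible world w4, w4 ||- ~P but w4 ||-/- ~P /\ P.
w1: forces it.
w2: forces it.
w3: forces it.
w4: does not force it.
Worlds forcing the formula: {w1, w2, w3}.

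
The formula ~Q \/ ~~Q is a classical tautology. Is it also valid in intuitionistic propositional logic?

No

This is the weak law of excluded middle, which is not intuitionistically valid.
A Kripke countermodel: worlds u, v, w; order generated by u <= v, u <= w; atoms true at each world — u:{}; v:{Q}; w:{}.
u ||-/- ~Q \/ ~~Q: neither disjunct is forced at u.
u ||-/- ~Q since v is accessible from u and v ||- Q.
So the root u does not force the formula.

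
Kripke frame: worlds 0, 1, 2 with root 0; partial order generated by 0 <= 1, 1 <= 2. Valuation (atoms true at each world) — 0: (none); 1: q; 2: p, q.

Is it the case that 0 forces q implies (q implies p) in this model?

0 does not force q implies (q implies p): at the accessible world 1, 1 forces q but 1 does not force q implies p.
1 does not force q implies p: already at 1 itself, 1 forces q but 1 does not force p.
1 lacks atom p, so 1 does not force p.

No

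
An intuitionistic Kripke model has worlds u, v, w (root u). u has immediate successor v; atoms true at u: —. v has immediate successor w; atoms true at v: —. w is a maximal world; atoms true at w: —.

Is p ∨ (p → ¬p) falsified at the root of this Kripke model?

u ⊩ p ∨ (p → ¬p) via the disjunct p → ¬p.
So the root u forces p ∨ (p → ¬p); the model is not a countermodel.

No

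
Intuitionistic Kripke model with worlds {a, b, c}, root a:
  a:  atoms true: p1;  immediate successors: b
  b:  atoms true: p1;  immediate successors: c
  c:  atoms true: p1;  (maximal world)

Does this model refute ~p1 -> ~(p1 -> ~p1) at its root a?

a ||- ~p1 -> ~(p1 -> ~p1) vacuously: no world accessible from a forces the antecedent ~p1.
So the root a forces ~p1 -> ~(p1 -> ~p1); the model is not a countermodel.

No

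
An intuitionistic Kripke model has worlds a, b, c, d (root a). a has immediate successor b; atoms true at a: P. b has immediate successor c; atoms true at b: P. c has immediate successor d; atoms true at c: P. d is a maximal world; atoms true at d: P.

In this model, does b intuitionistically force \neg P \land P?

No

b \nVdash \neg P \land P since b fails \neg P.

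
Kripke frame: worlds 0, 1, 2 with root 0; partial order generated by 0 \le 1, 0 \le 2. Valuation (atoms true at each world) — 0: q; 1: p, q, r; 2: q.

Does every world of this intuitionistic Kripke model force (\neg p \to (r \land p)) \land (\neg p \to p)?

Not every world: 0 \nVdash (\neg p \to (r \land p)) \land (\neg p \to p).
0 \nVdash (\neg p \to (r \land p)) \land (\neg p \to p) since 0 fails \neg p \to (r \land p).

No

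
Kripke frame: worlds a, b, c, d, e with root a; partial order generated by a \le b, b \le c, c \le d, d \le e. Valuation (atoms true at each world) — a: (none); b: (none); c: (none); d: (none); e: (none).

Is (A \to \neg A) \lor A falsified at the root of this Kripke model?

a \Vdash (A \to \neg A) \lor A via the disjunct A \to \neg A.
So the root a forces (A \to \neg A) \lor A; the model is not a countermodel.

No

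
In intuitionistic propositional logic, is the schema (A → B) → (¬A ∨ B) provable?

This is the material-implication-as-disjunction principle, which is not intuitionistically valid.
A Kripke countermodel: worlds w0, w1; order generated by w0 ≤ w1; atoms true at each world — w0:{}; w1:{A,B}.
w0 ⊮ (A → B) → (¬A ∨ B): already at w0 itself, w0 ⊩ A → B but w0 ⊮ ¬A ∨ B.
w0 ⊮ ¬A ∨ B: neither disjunct is forced at w0.
w0 ⊮ ¬A since w1 is accessible from w0 and w1 ⊩ A.
So the root w0 does not force the formula.

No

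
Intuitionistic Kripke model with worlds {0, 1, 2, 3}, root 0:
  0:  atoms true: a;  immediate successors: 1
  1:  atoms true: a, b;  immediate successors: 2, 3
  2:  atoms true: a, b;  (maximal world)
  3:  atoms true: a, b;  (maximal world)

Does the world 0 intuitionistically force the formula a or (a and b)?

0 forces a or (a and b) via the disjunct a.

Yes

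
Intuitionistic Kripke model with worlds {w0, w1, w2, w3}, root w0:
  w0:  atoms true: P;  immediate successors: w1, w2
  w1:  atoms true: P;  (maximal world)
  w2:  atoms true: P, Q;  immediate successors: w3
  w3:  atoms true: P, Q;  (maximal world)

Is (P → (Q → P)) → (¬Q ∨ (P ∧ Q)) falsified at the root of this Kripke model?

Yes

w0 ⊮ (P → (Q → P)) → (¬Q ∨ (P ∧ Q)): already at w0 itself, w0 ⊩ P → (Q → P) but w0 ⊮ ¬Q ∨ (P ∧ Q).
w0 ⊮ ¬Q ∨ (P ∧ Q): neither disjunct is forced at w0.
w0 ⊮ ¬Q since w2 is accessible from w0 and w2 ⊩ Q.
So the root w0 does not force (P → (Q → P)) → (¬Q ∨ (P ∧ Q)); the model is a countermodel.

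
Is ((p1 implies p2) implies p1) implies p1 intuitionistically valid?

This is Peirce's law, which is not intuitionistically valid.
A Kripke countermodel: worlds w0, w1; order generated by w0 <= w1; atoms true at each world — w0:{}; w1:{p1}.
w0 does not force ((p1 implies p2) implies p1) implies p1: already at w0 itself, w0 forces (p1 implies p2) implies p1 but w0 does not force p1.
w0 lacks atom p1, so w0 does not force p1.
So the root w0 does not force the formula.

No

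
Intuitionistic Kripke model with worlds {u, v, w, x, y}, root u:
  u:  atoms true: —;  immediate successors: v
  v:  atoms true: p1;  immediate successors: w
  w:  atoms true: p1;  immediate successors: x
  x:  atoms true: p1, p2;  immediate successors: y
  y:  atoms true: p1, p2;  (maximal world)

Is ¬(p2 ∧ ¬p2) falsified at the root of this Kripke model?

u ⊩ ¬(p2 ∧ ¬p2): no world accessible from u forces p2 ∧ ¬p2.
So the root u forces ¬(p2 ∧ ¬p2); the model is not a countermodel.

No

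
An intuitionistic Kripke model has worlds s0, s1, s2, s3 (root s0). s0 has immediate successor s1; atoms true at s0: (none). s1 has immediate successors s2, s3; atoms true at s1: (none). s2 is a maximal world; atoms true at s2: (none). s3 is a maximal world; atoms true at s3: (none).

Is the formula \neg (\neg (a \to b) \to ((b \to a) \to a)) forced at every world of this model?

Not every world: s0 \nVdash \neg (\neg (a \to b) \to ((b \to a) \to a)).
s0 \nVdash \neg (\neg (a \to b) \to ((b \to a) \to a)) since s0 is accessible from s0 and s0 \Vdash \neg (a \to b) \to ((b \to a) \to a).
s0 \Vdash \neg (a \to b) \to ((b \to a) \to a) vacuously: no world accessible from s0 forces the antecedent \neg (a \to b).

No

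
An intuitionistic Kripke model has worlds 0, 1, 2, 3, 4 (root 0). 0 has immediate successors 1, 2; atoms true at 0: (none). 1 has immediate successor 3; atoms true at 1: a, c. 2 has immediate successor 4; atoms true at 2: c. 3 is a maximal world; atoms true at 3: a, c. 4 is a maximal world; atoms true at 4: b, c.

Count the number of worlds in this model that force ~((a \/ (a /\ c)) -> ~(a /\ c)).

2

0: does not force it — 0 ||-/- ~((a \/ (a /\ c)) -> ~(a /\ c)) since 2 is accessible from 0 and 2 ||- (a \/ (a /\ c)) -> ~(a /\ c).
1: forces it.
2: does not force it — 2 ||-/- ~((a \/ (a /\ c)) -> ~(a /\ c)) since 2 is accessible from 2 and 2 ||- (a \/ (a /\ c)) -> ~(a /\ c).
3: forces it.
4: does not force it — 4 ||-/- ~((a \/ (a /\ c)) -> ~(a /\ c)) since 4 is accessible from 4 and 4 ||- (a \/ (a /\ c)) -> ~(a /\ c).
Worlds forcing the formula: {1, 3}.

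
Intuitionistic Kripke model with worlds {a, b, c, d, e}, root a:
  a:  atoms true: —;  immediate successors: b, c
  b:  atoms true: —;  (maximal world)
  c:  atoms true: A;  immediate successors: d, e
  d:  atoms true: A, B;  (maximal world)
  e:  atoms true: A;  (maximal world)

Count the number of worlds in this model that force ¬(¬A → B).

a: does not force it — a ⊮ ¬(¬A → B) since c is accessible from a and c ⊩ ¬A → B.
b: forces it.
c: does not force it — c ⊮ ¬(¬A → B) since c is accessible from c and c ⊩ ¬A → B.
d: does not force it.
e: does not force it.
Worlds forcing the formula: {b}.

1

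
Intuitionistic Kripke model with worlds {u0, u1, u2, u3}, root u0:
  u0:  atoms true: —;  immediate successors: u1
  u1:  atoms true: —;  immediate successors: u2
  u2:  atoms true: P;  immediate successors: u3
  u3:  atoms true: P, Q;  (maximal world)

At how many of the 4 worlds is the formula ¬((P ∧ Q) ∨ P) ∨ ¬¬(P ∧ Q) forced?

4

u0: forces it.
u1: forces it.
u2: forces it.
u3: forces it.
Worlds forcing the formula: {u0, u1, u2, u3}.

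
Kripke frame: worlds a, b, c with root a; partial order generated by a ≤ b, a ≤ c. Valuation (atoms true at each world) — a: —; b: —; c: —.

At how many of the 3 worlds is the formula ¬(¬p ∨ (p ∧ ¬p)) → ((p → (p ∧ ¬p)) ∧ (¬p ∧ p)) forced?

3

a: forces it.
b: forces it.
c: forces it.
Worlds forcing the formula: {a, b, c}.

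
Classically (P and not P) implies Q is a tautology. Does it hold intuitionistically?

Yes

This is an instance of ex falso quodlibet, which is intuitionistically derivable.
No world can force both P and not P, so the antecedent P and not P is never forced and the implication holds vacuously at every world.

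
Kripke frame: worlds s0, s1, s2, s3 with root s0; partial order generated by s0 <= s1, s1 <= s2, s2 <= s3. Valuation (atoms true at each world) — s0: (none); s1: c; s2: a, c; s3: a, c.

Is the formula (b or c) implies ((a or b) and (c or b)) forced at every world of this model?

Not every world: s0 does not force (b or c) implies ((a or b) and (c or b)).
s0 does not force (b or c) implies ((a or b) and (c or b)): at the accessible world s1, s1 forces b or c but s1 does not force (a or b) and (c or b).
s1 does not force (a or b) and (c or b) since s1 fails a or b.

No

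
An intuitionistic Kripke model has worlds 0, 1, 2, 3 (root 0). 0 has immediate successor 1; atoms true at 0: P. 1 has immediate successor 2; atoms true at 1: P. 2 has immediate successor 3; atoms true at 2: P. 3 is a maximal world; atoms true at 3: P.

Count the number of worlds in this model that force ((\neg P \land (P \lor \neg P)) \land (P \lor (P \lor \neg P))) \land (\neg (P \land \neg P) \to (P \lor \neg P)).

0: does not force it — 0 \nVdash ((\neg P \land (P \lor \neg P)) \land (P \lor (P \lor \neg P))) \land (\neg (P \land \neg P) \to (P \lor \neg P)) since 0 fails (\neg P \land (P \lor \neg P)) \land (P \lor (P \lor \neg P)).
1: does not force it — 1 \nVdash ((\neg P \land (P \lor \neg P)) \land (P \lor (P \lor \neg P))) \land (\neg (P \land \neg P) \to (P \lor \neg P)) since 1 fails (\neg P \land (P \lor \neg P)) \land (P \lor (P \lor \neg P)).
2: does not force it.
3: does not force it.
Worlds forcing the formula: { }.

0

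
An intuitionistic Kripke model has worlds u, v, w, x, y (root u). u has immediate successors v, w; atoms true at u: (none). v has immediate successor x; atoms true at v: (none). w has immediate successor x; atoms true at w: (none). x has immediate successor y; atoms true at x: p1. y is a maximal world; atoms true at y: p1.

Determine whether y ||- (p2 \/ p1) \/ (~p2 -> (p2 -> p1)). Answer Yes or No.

Yes

y ||- (p2 \/ p1) \/ (~p2 -> (p2 -> p1)) via the disjunct p2 \/ p1.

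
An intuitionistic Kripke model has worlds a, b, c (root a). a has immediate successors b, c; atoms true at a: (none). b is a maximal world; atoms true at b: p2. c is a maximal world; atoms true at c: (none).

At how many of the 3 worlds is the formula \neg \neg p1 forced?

0

a: does not force it — a \nVdash \neg \neg p1 since a is accessible from a and a \Vdash \neg p1.
b: does not force it — b \nVdash \neg \neg p1 since b is accessible from b and b \Vdash \neg p1.
c: does not force it — c \nVdash \neg \neg p1 since c is accessible from c and c \Vdash \neg p1.
Worlds forcing the formula: { }.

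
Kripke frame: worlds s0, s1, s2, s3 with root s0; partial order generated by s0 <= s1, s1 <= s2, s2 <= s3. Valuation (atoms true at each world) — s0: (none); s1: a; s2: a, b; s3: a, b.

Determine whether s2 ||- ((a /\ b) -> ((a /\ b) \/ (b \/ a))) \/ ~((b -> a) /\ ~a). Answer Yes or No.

s2 ||- ((a /\ b) -> ((a /\ b) \/ (b \/ a))) \/ ~((b -> a) /\ ~a) via the disjunct (a /\ b) -> ((a /\ b) \/ (b \/ a)).

Yes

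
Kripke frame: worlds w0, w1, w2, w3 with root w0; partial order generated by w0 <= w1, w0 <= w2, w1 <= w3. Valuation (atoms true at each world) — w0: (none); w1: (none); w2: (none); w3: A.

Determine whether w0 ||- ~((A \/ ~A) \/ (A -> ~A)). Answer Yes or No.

No

w0 ||-/- ~((A \/ ~A) \/ (A -> ~A)) since w2 is accessible from w0 and w2 ||- (A \/ ~A) \/ (A -> ~A).
w2 ||- (A \/ ~A) \/ (A -> ~A) via the disjunct A \/ ~A.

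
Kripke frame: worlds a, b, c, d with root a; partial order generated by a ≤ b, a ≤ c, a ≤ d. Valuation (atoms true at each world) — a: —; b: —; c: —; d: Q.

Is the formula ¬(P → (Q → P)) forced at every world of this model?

Not every world: a ⊮ ¬(P → (Q → P)).
a ⊮ ¬(P → (Q → P)) since a is accessible from a and a ⊩ P → (Q → P).
a ⊩ P → (Q → P) vacuously: no world accessible from a forces the antecedent P.

No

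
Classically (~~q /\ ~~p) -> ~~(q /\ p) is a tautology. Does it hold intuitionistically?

Yes

This is the distribution of double negation over conjunction, which is intuitionistically derivable.
Assume ~~q, ~~p, and ~(q /\ p). From q we'd get ~p (since q /\ p is refuted), contradicting ~~p; so ~q, contradicting ~~q.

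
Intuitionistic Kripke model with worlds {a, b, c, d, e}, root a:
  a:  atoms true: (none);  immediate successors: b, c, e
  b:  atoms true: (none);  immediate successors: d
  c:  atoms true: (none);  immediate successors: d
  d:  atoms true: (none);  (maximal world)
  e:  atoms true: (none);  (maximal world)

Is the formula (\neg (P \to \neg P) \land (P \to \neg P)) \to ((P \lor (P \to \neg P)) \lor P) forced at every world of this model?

a \Vdash (\neg (P \to \neg P) \land (P \to \neg P)) \to ((P \lor (P \to \neg P)) \lor P) vacuously: no world accessible from a forces the antecedent \neg (P \to \neg P) \land (P \to \neg P).
Since the root a forces (\neg (P \to \neg P) \land (P \to \neg P)) \to ((P \lor (P \to \neg P)) \lor P) and forcing is persistent (monotone upward), every world forces it.

Yes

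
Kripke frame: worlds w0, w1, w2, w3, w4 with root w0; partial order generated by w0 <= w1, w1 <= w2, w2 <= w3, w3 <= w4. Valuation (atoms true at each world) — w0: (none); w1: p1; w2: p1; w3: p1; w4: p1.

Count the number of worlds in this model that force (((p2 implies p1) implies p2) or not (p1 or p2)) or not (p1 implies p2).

5

w0: forces it.
w1: forces it.
w2: forces it.
w3: forces it.
w4: forces it.
Worlds forcing the formula: {w0, w1, w2, w3, w4}.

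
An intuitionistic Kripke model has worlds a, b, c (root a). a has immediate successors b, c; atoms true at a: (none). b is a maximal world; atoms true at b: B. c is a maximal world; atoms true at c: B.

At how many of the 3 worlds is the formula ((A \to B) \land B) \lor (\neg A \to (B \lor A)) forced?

a: does not force it — a \nVdash ((A \to B) \land B) \lor (\neg A \to (B \lor A)): neither disjunct is forced at a.
b: forces it.
c: forces it.
Worlds forcing the formula: {b, c}.

2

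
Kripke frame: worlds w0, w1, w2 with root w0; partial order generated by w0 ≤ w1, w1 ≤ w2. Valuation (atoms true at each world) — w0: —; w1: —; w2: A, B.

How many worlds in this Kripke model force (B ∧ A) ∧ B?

1

w0: does not force it — w0 ⊮ (B ∧ A) ∧ B since w0 fails B ∧ A.
w1: does not force it — w1 ⊮ (B ∧ A) ∧ B since w1 fails B ∧ A.
w2: forces it.
Worlds forcing the formula: {w2}.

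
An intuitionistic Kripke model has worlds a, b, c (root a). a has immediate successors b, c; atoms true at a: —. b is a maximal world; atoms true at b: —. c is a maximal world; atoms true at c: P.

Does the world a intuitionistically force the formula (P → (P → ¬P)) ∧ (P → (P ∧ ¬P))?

a ⊮ (P → (P → ¬P)) ∧ (P → (P ∧ ¬P)) since a fails P → (P → ¬P).

No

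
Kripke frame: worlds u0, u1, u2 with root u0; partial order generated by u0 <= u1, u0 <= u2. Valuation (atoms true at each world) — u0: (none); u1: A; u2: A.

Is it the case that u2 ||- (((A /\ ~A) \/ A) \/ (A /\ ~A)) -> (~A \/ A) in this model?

u2 ||- (((A /\ ~A) \/ A) \/ (A /\ ~A)) -> (~A \/ A): every world accessible from u2 that forces ((A /\ ~A) \/ A) \/ (A /\ ~A) (namely u2) also forces ~A \/ A.

Yes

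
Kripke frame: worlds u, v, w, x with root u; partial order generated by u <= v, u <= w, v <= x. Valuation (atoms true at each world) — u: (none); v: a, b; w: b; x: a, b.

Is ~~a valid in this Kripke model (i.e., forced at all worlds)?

Not every world: u ||-/- ~~a.
u ||-/- ~~a since w is accessible from u and w ||- ~a.
w ||- ~a: no world accessible from w forces a.

No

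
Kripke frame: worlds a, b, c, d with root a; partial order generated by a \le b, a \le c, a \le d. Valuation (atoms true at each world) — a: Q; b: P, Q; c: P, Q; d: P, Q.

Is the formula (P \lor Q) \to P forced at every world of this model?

No

Not every world: a \nVdash (P \lor Q) \to P.
a \nVdash (P \lor Q) \to P: already at a itself, a \Vdash P \lor Q but a \nVdash P.
a lacks atom P, so a \nVdash P.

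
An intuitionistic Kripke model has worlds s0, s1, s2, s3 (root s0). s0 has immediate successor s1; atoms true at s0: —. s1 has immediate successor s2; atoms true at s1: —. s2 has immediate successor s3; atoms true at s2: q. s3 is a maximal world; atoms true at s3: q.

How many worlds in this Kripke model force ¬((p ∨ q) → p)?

s0: forces it.
s1: forces it.
s2: forces it.
s3: forces it.
Worlds forcing the formula: {s0, s1, s2, s3}.

4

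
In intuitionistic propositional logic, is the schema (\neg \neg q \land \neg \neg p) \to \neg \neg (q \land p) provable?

Yes

This is the distribution of double negation over conjunction, which is intuitionistically derivable.
Assume \neg \neg q, \neg \neg p, and \neg (q \land p). From q we'd get \neg p (since q \land p is refuted), contradicting \neg \neg p; so \neg q, contradicting \neg \neg q.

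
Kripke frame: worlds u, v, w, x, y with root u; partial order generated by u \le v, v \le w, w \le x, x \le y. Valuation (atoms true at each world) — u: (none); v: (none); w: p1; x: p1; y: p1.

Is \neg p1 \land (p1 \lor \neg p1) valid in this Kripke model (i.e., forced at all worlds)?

No

Not every world: u \nVdash \neg p1 \land (p1 \lor \neg p1).
u \nVdash \neg p1 \land (p1 \lor \neg p1) since u fails \neg p1.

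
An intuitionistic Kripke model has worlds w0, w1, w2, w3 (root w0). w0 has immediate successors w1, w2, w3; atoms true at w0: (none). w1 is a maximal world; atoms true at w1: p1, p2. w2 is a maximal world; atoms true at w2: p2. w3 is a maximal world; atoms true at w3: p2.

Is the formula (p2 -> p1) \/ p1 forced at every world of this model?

No

Not every world: w0 ||-/- (p2 -> p1) \/ p1.
w0 ||-/- (p2 -> p1) \/ p1: neither disjunct is forced at w0.
w0 ||-/- p2 -> p1: at the accessible world w2, w2 ||- p2 but w2 ||-/- p1.
w2 lacks atom p1, so w2 ||-/- p1.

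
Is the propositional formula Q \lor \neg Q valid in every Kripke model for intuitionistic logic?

This is the law of excluded middle, which is not intuitionistically valid.
A Kripke countermodel: worlds 0, 1; order generated by 0 \le 1; atoms true at each world — 0:{}; 1:{Q}.
0 \nVdash Q \lor \neg Q: neither disjunct is forced at 0.
0 lacks atom Q, so 0 \nVdash Q.
So the root 0 does not force the formula.

No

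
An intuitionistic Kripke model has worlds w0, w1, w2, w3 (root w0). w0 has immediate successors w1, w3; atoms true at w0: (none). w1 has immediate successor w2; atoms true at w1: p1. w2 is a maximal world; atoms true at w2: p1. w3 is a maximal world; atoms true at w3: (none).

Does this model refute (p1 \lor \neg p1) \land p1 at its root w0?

Yes

w0 \nVdash (p1 \lor \neg p1) \land p1 since w0 fails p1 \lor \neg p1.
So the root w0 does not force (p1 \lor \neg p1) \land p1; the model is a countermodel.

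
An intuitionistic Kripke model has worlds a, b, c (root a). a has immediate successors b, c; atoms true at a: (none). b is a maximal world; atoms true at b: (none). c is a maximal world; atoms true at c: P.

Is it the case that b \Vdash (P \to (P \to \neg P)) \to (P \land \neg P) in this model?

b \nVdash (P \to (P \to \neg P)) \to (P \land \neg P): already at b itself, b \Vdash P \to (P \to \neg P) but b \nVdash P \land \neg P.
b \nVdash P \land \neg P since b fails P.

No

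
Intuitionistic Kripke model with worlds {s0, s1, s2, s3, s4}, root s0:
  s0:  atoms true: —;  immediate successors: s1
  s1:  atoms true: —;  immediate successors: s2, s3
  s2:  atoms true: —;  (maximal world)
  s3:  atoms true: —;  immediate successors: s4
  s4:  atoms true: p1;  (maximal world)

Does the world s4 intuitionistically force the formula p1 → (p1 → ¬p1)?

No

s4 ⊮ p1 → (p1 → ¬p1): already at s4 itself, s4 ⊩ p1 but s4 ⊮ p1 → ¬p1.
s4 ⊮ p1 → ¬p1: already at s4 itself, s4 ⊩ p1 but s4 ⊮ ¬p1.
s4 ⊮ ¬p1 since s4 is accessible from s4 and s4 ⊩ p1.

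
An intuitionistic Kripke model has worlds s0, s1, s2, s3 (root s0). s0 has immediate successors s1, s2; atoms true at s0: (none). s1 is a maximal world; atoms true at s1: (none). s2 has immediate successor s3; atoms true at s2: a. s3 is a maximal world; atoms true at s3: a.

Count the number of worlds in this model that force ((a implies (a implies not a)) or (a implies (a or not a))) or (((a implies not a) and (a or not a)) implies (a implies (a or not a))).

4

s0: forces it.
s1: forces it.
s2: forces it.
s3: forces it.
Worlds forcing the formula: {s0, s1, s2, s3}.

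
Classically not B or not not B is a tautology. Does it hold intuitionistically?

No

This is the weak law of excluded middle, which is not intuitionistically valid.
A Kripke countermodel: worlds s0, s1, s2; order generated by s0 <= s1, s0 <= s2; atoms true at each world — s0:{}; s1:{B}; s2:{}.
s0 does not force not B or not not B: neither disjunct is forced at s0.
s0 does not force not B since s1 is accessible from s0 and s1 forces B.
So the root s0 does not force the formula.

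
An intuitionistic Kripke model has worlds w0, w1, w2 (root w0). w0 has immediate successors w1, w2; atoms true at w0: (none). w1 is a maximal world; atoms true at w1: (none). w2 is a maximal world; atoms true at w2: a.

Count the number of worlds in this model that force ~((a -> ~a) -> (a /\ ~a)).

w0: does not force it — w0 ||-/- ~((a -> ~a) -> (a /\ ~a)) since w2 is accessible from w0 and w2 ||- (a -> ~a) -> (a /\ ~a).
w1: forces it.
w2: does not force it — w2 ||-/- ~((a -> ~a) -> (a /\ ~a)) since w2 is accessible from w2 and w2 ||- (a -> ~a) -> (a /\ ~a).
Worlds forcing the formula: {w1}.

1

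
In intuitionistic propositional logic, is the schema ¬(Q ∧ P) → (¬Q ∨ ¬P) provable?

This is the constructively invalid direction of De Morgan's law for conjunction, which is not intuitionistically valid.
A Kripke countermodel: worlds a, b, c; order generated by a ≤ b, a ≤ c; atoms true at each world — a:{}; b:{Q}; c:{P}.
a ⊮ ¬(Q ∧ P) → (¬Q ∨ ¬P): already at a itself, a ⊩ ¬(Q ∧ P) but a ⊮ ¬Q ∨ ¬P.
a ⊮ ¬Q ∨ ¬P: neither disjunct is forced at a.
a ⊮ ¬Q since b is accessible from a and b ⊩ Q.
So the root a does not force the formula.

No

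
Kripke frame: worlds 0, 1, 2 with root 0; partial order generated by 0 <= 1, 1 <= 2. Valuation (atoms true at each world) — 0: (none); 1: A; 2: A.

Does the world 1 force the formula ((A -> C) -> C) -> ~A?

1 ||-/- ((A -> C) -> C) -> ~A: already at 1 itself, 1 ||- (A -> C) -> C but 1 ||-/- ~A.
1 ||-/- ~A since 1 is accessible from 1 and 1 ||- A.

No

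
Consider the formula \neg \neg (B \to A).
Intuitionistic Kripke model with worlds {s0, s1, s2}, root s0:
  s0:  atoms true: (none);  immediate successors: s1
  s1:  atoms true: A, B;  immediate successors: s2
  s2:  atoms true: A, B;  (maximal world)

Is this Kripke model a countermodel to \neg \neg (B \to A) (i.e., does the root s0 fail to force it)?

No

s0 \Vdash \neg \neg (B \to A): no world accessible from s0 forces \neg (B \to A).
So the root s0 forces \neg \neg (B \to A); the model is not a countermodel.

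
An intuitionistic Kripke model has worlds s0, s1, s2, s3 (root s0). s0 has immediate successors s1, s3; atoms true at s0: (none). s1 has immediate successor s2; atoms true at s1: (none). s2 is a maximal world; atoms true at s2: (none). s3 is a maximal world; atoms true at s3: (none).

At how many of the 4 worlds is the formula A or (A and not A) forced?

0

s0: does not force it — s0 does not force A or (A and not A): neither disjunct is forced at s0.
s1: does not force it.
s2: does not force it.
s3: does not force it.
Worlds forcing the formula: { }.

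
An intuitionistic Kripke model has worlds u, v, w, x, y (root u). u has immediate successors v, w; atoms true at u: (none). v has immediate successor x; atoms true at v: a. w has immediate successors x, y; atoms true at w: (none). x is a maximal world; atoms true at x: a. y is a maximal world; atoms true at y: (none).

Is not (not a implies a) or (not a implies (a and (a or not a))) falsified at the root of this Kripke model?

Yes

u does not force not (not a implies a) or (not a implies (a and (a or not a))): neither disjunct is forced at u.
u does not force not (not a implies a) since v is accessible from u and v forces not a implies a.
v forces not a implies a vacuously: no world accessible from v forces the antecedent not a.
So the root u does not force not (not a implies a) or (not a implies (a and (a or not a))); the model is a countermodel.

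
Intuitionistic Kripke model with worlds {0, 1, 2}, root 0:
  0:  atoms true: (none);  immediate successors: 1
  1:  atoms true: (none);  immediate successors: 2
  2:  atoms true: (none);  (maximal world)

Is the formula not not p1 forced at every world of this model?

No

Not every world: 0 does not force not not p1.
0 does not force not not p1 since 0 is accessible from 0 and 0 forces not p1.
0 forces not p1: no world accessible from 0 forces p1.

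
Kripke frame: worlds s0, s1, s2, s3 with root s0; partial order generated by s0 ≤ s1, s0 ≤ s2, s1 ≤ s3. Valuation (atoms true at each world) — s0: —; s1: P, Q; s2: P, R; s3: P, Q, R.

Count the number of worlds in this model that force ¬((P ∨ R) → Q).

1

s0: does not force it — s0 ⊮ ¬((P ∨ R) → Q) since s1 is accessible from s0 and s1 ⊩ (P ∨ R) → Q.
s1: does not force it.
s2: forces it.
s3: does not force it.
Worlds forcing the formula: {s2}.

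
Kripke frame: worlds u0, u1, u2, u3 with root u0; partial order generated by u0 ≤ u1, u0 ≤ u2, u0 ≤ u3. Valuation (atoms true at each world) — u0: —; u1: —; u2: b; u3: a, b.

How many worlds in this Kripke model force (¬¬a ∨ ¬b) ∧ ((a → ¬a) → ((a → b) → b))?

1

u0: does not force it — u0 ⊮ (¬¬a ∨ ¬b) ∧ ((a → ¬a) → ((a → b) → b)) since u0 fails ¬¬a ∨ ¬b.
u1: does not force it — u1 ⊮ (¬¬a ∨ ¬b) ∧ ((a → ¬a) → ((a → b) → b)) since u1 fails (a → ¬a) → ((a → b) → b).
u2: does not force it.
u3: forces it.
Worlds forcing the formula: {u3}.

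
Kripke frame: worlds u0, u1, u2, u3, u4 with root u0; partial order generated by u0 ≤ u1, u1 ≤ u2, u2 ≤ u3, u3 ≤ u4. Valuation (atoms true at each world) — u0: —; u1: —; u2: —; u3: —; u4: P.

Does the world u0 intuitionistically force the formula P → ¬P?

No

u0 ⊮ P → ¬P: at the accessible world u4, u4 ⊩ P but u4 ⊮ ¬P.
u4 ⊮ ¬P since u4 is accessible from u4 and u4 ⊩ P.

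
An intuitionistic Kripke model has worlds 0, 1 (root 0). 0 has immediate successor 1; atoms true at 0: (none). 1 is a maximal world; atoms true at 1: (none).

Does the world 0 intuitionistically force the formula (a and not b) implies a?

Yes

0 forces (a and not b) implies a vacuously: no world accessible from 0 forces the antecedent a and not b.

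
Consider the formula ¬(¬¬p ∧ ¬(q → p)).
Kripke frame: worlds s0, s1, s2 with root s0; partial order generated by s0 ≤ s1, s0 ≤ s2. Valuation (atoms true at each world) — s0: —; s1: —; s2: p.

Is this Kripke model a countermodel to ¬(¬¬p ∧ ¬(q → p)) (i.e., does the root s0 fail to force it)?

No

s0 ⊩ ¬(¬¬p ∧ ¬(q → p)): no world accessible from s0 forces ¬¬p ∧ ¬(q → p).
So the root s0 forces ¬(¬¬p ∧ ¬(q → p)); the model is not a countermodel.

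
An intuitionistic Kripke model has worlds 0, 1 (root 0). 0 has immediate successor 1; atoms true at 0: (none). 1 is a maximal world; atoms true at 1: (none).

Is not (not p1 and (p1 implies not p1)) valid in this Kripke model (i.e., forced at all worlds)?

Not every world: 0 does not force not (not p1 and (p1 implies not p1)).
0 does not force not (not p1 and (p1 implies not p1)) since 0 is accessible from 0 and 0 forces not p1 and (p1 implies not p1).
0 forces not p1 and (p1 implies not p1) since 0 forces both conjuncts.

No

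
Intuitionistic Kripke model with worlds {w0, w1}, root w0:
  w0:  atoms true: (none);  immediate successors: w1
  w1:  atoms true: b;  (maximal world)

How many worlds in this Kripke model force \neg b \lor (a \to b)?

w0: forces it.
w1: forces it.
Worlds forcing the formula: {w0, w1}.

2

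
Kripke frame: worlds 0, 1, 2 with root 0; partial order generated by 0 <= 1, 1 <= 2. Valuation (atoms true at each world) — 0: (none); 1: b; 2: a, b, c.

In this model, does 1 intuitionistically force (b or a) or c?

Yes

1 forces (b or a) or c via the disjunct b or a.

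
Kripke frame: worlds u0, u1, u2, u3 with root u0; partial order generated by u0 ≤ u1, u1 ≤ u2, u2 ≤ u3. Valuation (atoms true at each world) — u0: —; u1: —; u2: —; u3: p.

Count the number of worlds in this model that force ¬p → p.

u0: forces it.
u1: forces it.
u2: forces it.
u3: forces it.
Worlds forcing the formula: {u0, u1, u2, u3}.

4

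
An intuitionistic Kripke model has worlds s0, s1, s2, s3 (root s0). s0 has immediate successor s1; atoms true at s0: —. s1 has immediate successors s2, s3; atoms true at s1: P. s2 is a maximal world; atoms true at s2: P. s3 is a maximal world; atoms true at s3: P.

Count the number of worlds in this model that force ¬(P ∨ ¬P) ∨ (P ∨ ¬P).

s0: does not force it — s0 ⊮ ¬(P ∨ ¬P) ∨ (P ∨ ¬P): neither disjunct is forced at s0.
s1: forces it.
s2: forces it.
s3: forces it.
Worlds forcing the formula: {s1, s2, s3}.

3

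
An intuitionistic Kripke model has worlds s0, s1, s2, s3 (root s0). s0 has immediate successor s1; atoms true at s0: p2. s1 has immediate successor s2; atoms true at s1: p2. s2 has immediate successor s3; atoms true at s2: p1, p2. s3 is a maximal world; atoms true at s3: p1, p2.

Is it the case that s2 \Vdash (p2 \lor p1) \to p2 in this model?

Yes

s2 \Vdash (p2 \lor p1) \to p2: every world accessible from s2 that forces p2 \lor p1 (namely s2, s3) also forces p2.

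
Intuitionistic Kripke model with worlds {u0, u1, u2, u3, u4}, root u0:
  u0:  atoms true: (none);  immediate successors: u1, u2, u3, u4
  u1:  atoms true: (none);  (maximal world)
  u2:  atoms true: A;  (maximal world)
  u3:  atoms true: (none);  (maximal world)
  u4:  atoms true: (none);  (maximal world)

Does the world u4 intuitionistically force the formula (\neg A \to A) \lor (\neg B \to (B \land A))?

u4 \nVdash (\neg A \to A) \lor (\neg B \to (B \land A)): neither disjunct is forced at u4.
u4 \nVdash \neg A \to A: already at u4 itself, u4 \Vdash \neg A but u4 \nVdash A.
u4 lacks atom A, so u4 \nVdash A.

No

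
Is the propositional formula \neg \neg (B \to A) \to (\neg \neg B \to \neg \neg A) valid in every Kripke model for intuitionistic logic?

Yes

This is the distribution of double negation over implication, which is intuitionistically derivable.
Assume \neg \neg (B \to A) and \neg \neg B; suppose \neg A. Then B \to A would give \neg B (by contraposition), contradicting \neg \neg B; so \neg (B \to A), contradicting \neg \neg (B \to A). Hence \neg \neg A.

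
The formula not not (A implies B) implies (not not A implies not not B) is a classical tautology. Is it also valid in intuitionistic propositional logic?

This is the distribution of double negation over implication, which is intuitionistically derivable.
Assume not not (A implies B) and not not A; suppose not B. Then A implies B would give not A (by contraposition), contradicting not not A; so not (A implies B), contradicting not not (A implies B). Hence not not B.

Yes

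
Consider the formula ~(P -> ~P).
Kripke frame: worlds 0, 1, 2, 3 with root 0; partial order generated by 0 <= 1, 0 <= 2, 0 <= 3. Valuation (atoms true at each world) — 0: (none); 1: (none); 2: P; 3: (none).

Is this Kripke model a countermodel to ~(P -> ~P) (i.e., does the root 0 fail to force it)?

0 ||-/- ~(P -> ~P) since 1 is accessible from 0 and 1 ||- P -> ~P.
1 ||- P -> ~P vacuously: no world accessible from 1 forces the antecedent P.
So the root 0 does not force ~(P -> ~P); the model is a countermodel.

Yes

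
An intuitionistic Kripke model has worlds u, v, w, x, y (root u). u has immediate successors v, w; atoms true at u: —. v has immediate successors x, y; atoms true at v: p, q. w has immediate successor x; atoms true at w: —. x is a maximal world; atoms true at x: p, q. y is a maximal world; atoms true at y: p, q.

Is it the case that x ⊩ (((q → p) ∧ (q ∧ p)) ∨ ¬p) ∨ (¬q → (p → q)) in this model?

Yes

x ⊩ (((q → p) ∧ (q ∧ p)) ∨ ¬p) ∨ (¬q → (p → q)) via the disjunct ((q → p) ∧ (q ∧ p)) ∨ ¬p.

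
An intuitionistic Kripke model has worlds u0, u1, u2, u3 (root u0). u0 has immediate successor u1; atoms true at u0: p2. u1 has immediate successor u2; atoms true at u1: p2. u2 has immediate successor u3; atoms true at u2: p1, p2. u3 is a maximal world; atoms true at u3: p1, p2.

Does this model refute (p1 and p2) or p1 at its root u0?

Yes

u0 does not force (p1 and p2) or p1: neither disjunct is forced at u0.
u0 does not force p1 and p2 since u0 fails p1.
So the root u0 does not force (p1 and p2) or p1; the model is a countermodel.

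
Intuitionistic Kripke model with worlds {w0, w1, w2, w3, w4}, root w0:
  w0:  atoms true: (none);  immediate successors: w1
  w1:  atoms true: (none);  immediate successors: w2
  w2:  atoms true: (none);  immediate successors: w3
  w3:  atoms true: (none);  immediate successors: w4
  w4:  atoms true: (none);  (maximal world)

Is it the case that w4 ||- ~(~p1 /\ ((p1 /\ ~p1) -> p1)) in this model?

No

w4 ||-/- ~(~p1 /\ ((p1 /\ ~p1) -> p1)) since w4 is accessible from w4 and w4 ||- ~p1 /\ ((p1 /\ ~p1) -> p1).
w4 ||- ~p1 /\ ((p1 /\ ~p1) -> p1) since w4 forces both conjuncts.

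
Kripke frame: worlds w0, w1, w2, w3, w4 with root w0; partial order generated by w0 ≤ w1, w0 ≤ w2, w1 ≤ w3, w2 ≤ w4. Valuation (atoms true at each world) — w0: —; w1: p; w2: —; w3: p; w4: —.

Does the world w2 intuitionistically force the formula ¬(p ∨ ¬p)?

No

w2 ⊮ ¬(p ∨ ¬p) since w2 is accessible from w2 and w2 ⊩ p ∨ ¬p.
w2 ⊩ p ∨ ¬p via the disjunct ¬p.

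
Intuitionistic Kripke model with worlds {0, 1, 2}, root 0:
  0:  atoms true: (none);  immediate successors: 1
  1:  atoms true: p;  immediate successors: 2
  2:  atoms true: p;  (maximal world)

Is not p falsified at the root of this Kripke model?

Yes

0 does not force not p since 1 is accessible from 0 and 1 forces p.
So the root 0 does not force not p; the model is a countermodel.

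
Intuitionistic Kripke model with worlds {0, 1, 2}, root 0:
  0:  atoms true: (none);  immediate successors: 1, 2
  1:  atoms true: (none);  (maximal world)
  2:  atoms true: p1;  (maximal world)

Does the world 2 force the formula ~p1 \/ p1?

Yes

2 ||- ~p1 \/ p1 via the disjunct p1.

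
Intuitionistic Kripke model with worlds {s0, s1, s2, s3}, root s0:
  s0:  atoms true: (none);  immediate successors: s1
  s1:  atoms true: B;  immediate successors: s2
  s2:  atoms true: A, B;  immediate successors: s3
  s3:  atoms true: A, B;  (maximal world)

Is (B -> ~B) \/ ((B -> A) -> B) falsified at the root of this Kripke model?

No

s0 ||- (B -> ~B) \/ ((B -> A) -> B) via the disjunct (B -> A) -> B.
So the root s0 forces (B -> ~B) \/ ((B -> A) -> B); the model is not a countermodel.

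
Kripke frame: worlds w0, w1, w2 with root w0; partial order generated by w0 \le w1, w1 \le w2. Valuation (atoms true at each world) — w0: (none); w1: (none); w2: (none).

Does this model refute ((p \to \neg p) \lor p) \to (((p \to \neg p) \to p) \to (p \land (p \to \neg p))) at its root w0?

No

w0 \Vdash ((p \to \neg p) \lor p) \to (((p \to \neg p) \to p) \to (p \land (p \to \neg p))): every world accessible from w0 that forces (p \to \neg p) \lor p (namely w0, w1, w2) also forces ((p \to \neg p) \to p) \to (p \land (p \to \neg p)).
So the root w0 forces ((p \to \neg p) \lor p) \to (((p \to \neg p) \to p) \to (p \land (p \to \neg p))); the model is not a countermodel.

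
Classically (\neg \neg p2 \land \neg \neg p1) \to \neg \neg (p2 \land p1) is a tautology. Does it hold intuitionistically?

Yes

This is the distribution of double negation over conjunction, which is intuitionistically derivable.
Assume \neg \neg p2, \neg \neg p1, and \neg (p2 \land p1). From p2 we'd get \neg p1 (since p2 \land p1 is refuted), contradicting \neg \neg p1; so \neg p2, contradicting \neg \neg p2.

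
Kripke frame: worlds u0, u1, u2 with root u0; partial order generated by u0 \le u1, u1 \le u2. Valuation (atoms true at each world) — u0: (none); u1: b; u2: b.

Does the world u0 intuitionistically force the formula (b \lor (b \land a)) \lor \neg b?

No

u0 \nVdash (b \lor (b \land a)) \lor \neg b: neither disjunct is forced at u0.
u0 \nVdash b \lor (b \land a): neither disjunct is forced at u0.
u0 lacks atom b, so u0 \nVdash b.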